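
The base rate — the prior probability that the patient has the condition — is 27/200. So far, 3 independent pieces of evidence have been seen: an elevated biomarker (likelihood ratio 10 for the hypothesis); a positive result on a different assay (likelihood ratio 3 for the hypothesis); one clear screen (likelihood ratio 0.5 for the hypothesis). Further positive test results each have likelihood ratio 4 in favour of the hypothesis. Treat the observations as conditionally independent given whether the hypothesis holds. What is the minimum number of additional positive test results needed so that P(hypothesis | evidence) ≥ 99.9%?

5

Prior odds = 0.135/0.865 = 27/173.
Combined Bayes factor of the evidence already in hand = 10 × 3 × 0.5 = 15.
Odds after that evidence = (27/173) × 15 = 405/173.
Target odds = 0.999/0.001 = 999.
Need 4ⁿ ≥ 999 ÷ (405/173) = 6401/15.
4⁴ = 256 falls short of 6401/15 but 4⁵ = 1024 reaches it, so n = 5.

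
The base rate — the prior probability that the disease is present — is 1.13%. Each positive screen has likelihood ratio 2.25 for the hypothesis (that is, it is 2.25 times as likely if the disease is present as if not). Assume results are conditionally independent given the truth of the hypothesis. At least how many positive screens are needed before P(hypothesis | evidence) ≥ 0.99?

Prior odds = 0.0113/0.9887 = 113/9887.
Likelihood ratio per positive screen = 2.25.
Target posterior odds = 0.99/0.01 = 99.
Require 2.25ⁿ ≥ 99 ÷ (113/9887) = 978813/113.
2.25¹¹ ≈7481.83 falls short of 978813/113 but 2.25¹² ≈16834.1 reaches it, so n = 12.

12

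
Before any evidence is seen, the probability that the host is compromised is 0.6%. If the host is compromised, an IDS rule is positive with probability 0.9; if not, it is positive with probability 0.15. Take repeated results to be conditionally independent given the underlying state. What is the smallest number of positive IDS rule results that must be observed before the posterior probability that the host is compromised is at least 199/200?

Prior odds = 0.006/0.994 = 3/497.
Likelihood ratio of a positive = 0.9/0.15 = 6.
Target odds: 0.995 ÷ 0.005 = 199.
Need (3/497) × 6ⁿ ≥ 199, i.e. 6ⁿ ≥ 98903/3.
6⁵ = 7776 falls short of 98903/3 but 6⁶ = 46656 reaches it, so n = 6.

6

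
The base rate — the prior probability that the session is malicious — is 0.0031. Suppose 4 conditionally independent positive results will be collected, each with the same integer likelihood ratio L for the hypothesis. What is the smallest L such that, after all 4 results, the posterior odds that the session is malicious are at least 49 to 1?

12

Prior odds = 0.0031/0.9969 = 31/9969.
Target odds = 49.
Need L⁴ ≥ 49 ÷ (31/9969) = 488481/31.
11⁴ = 14641 < 488481/31 ≤ 20736 = 12⁴, so L = 12.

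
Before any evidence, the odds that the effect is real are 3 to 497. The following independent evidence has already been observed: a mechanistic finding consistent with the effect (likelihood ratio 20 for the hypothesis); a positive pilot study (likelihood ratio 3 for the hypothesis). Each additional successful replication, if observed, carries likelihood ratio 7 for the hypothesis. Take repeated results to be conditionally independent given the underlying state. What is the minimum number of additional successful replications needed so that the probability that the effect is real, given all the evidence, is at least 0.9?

2

Prior odds = 3/497.
Combined Bayes factor of the evidence already in hand = 20 × 3 = 60.
Odds after that evidence = (3/497) × 60 = 180/497.
Target odds = 0.9/0.1 = 9.
Need 7ⁿ ≥ 9 ÷ (180/497) = 24.85.
7¹ = 7 falls short of 24.85 but 7² = 49 reaches it, so n = 2.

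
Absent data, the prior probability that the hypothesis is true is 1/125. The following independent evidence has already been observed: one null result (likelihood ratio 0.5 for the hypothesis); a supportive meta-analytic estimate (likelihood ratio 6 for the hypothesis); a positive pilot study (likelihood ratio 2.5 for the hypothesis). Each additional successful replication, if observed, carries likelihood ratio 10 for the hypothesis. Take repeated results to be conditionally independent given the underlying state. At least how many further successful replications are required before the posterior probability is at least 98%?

Prior odds = 0.008/0.992 = 1/124.
Combined Bayes factor of the evidence already in hand = 0.5 × 6 × 2.5 = 7.5.
Odds after that evidence = (1/124) × 7.5 = 15/248.
Target odds = 0.98/0.02 = 49.
Need 10ⁿ ≥ 49 ÷ (15/248) = 12152/15.
10² = 100 falls short of 12152/15 but 10³ = 1000 reaches it, so n = 3.

3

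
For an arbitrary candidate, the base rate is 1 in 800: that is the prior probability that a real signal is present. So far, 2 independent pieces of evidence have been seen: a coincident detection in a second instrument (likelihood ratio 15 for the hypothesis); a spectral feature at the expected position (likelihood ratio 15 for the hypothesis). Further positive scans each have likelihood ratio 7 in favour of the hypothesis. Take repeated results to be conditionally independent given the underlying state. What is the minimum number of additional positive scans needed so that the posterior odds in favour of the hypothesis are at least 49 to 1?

Prior odds = 0.00125/0.99875 = 1/799.
Combined Bayes factor of the evidence already in hand = 15 × 15 = 225.
Odds after that evidence = (1/799) × 225 = 225/799.
Target odds = 49.
Need 7ⁿ ≥ 49 ÷ (225/799) = 39151/225.
7² = 49 falls short of 39151/225 but 7³ = 343 reaches it, so n = 3.

3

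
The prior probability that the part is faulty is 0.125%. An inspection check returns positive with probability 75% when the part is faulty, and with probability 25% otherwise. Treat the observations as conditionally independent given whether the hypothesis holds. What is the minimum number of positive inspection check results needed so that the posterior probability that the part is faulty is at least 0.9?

Prior odds = 0.00125/0.99875 = 1/799.
Likelihood ratio of a positive result = 0.75/0.25 = 3.
Target odds: 0.9 ÷ 0.1 = 9.
Need (1/799) × 3ⁿ ≥ 9, i.e. 3ⁿ ≥ 7191.
3⁸ = 6561 falls short of 7191 but 3⁹ = 19683 reaches it, so n = 9.

9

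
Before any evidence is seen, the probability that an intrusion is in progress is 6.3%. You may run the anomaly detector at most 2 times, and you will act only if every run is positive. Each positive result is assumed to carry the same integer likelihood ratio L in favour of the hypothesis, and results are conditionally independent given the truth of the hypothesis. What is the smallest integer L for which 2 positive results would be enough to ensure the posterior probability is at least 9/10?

12

Prior odds = 0.063/0.937 = 63/937.
Target odds = 0.9/0.1 = 9.
Need L² ≥ 9 ÷ (63/937) = 937/7.
11² = 121 < 937/7 ≤ 144 = 12², so L = 12.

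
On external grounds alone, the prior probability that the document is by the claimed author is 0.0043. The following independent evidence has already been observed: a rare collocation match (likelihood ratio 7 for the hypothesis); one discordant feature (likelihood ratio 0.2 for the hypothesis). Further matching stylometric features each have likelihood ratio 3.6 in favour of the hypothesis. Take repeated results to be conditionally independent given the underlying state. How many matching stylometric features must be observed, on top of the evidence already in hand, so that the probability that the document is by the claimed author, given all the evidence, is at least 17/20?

Prior odds = 0.0043/0.9957 = 43/9957.
Combined Bayes factor of the evidence already in hand = 7 × 0.2 = 1.4.
Odds after that evidence = (43/9957) × 1.4 = 301/49785.
Target odds = 0.85/0.15 = 17/3.
Need 3.6ⁿ ≥ 17/3 ÷ (301/49785) = 282115/301.
3.6⁵ = 604.66176 falls short of 282115/301 but 3.6⁶ = 34012224/15625 reaches it, so n = 6.

6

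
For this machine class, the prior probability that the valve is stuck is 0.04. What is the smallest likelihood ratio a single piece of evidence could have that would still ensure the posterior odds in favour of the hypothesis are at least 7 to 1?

168

Prior odds = 0.04/0.96 = 1/24.
Target odds = 7.
Required Bayes factor = 7 ÷ (1/24) = 168.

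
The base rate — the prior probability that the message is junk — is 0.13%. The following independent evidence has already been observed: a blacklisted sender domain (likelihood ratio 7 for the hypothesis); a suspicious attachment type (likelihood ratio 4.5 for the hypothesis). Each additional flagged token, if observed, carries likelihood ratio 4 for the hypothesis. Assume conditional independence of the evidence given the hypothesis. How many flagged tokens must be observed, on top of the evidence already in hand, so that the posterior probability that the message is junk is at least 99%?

Prior odds = 0.0013/0.9987 = 13/9987.
Combined Bayes factor of the evidence already in hand = 7 × 4.5 = 31.5.
Odds after that evidence = (13/9987) × 31.5 = 273/6658.
Target odds = 0.99/0.01 = 99.
Need 4ⁿ ≥ 99 ÷ (273/6658) = 219714/91.
4⁵ = 1024 falls short of 219714/91 but 4⁶ = 4096 reaches it, so n = 6.

6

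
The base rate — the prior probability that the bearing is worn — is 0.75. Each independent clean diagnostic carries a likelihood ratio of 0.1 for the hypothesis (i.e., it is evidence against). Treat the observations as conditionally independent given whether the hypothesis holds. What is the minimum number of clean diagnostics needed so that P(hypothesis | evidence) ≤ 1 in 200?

Prior odds: 0.75 ÷ 0.25 = 3.
Likelihood ratio per clean diagnostic = 0.1.
Target odds: 0.005 ÷ 0.995 = 1/199.
Need 3 × 0.1ⁿ ≤ 1/199, i.e. 0.1ⁿ ≤ 1/597.
0.1² = 0.01 is still above 1/597 but 0.1³ = 0.001 is at or below it, so n = 3.

3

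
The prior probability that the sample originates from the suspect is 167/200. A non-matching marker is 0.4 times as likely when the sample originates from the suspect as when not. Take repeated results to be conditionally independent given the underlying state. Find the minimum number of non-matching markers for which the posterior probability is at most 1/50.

Prior odds = 0.835/0.165 = 167/33.
Likelihood ratio per non-matching marker = 0.4.
Target odds: 0.02 ÷ 0.98 = 1/49.
Need (167/33) × 0.4ⁿ ≤ 1/49, i.e. 0.4ⁿ ≤ 33/8183.
0.4⁶ = 64/15625 is still above 33/8183 but 0.4⁷ = 128/78125 is at or below it, so n = 7.

7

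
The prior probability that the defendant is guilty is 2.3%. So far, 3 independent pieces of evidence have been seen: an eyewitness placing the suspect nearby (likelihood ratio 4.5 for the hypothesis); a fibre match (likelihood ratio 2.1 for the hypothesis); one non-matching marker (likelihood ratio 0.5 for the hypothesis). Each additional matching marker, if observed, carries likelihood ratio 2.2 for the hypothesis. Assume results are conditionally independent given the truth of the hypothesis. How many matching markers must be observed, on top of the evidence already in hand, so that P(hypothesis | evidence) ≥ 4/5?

Prior odds = 0.023/0.977 = 23/977.
Combined Bayes factor of the evidence already in hand = 4.5 × 2.1 × 0.5 = 4.725.
Odds after that evidence = (23/977) × 4.725 = 4347/39080.
Target odds = 0.8/0.2 = 4.
Need 2.2ⁿ ≥ 4 ÷ (4347/39080) = 156320/4347.
2.2⁴ = 23.4256 falls short of 156320/4347 but 2.2⁵ = 51.53632 reaches it, so n = 5.

5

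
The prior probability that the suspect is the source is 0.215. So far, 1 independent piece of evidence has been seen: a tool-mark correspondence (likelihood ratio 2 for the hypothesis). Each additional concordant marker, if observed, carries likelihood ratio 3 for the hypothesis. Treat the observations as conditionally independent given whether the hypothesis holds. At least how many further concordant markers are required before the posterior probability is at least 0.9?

Prior odds = 0.215/0.785 = 43/157.
Bayes factor of the evidence already in hand = 2.
Odds after that evidence = (43/157) × 2 = 86/157.
Target odds = 0.9/0.1 = 9.
Need 3ⁿ ≥ 9 ÷ (86/157) = 1413/86.
3² = 9 falls short of 1413/86 but 3³ = 27 reaches it, so n = 3.

3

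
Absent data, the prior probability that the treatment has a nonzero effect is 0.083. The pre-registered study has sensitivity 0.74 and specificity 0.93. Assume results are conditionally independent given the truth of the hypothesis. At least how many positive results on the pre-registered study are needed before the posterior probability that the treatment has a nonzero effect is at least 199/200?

Prior odds = 0.083/0.917 = 83/917.
False-positive rate = 1 − 0.93 = 0.07; likelihood ratio of a positive = 0.74/0.07 = 74/7.
Target odds: 0.995 ÷ 0.005 = 199.
Need (83/917) × (74/7)ⁿ ≥ 199, i.e. (74/7)ⁿ ≥ 182483/83.
(74/7)³ = 405224/343 falls short of 182483/83 but (74/7)⁴ = 29986576/2401 reaches it, so n = 4.

4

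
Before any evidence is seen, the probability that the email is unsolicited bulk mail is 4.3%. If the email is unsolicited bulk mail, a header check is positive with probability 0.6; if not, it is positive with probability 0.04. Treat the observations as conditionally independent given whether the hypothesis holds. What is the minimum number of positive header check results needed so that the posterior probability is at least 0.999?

4

Prior odds: 0.043 ÷ 0.957 = 43/957.
Likelihood ratio of a positive = 0.6/0.04 = 15.
Target posterior odds = 0.999/0.001 = 999.
Need (43/957) × 15ⁿ ≥ 999, i.e. 15ⁿ ≥ 956043/43.
15³ = 3375 falls short of 956043/43 but 15⁴ = 50625 reaches it, so n = 4.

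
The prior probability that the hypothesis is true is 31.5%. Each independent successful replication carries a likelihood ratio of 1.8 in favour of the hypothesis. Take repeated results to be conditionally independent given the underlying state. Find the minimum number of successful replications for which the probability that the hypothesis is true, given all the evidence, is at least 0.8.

Prior odds: 0.315 ÷ 0.685 = 63/137.
Likelihood ratio per successful replication = 1.8.
Target posterior odds = 0.8/0.2 = 4.
Need (63/137) × 1.8ⁿ ≥ 4, i.e. 1.8ⁿ ≥ 548/63.
1.8³ = 5.832 falls short of 548/63 but 1.8⁴ = 10.4976 reaches it, so n = 4.

4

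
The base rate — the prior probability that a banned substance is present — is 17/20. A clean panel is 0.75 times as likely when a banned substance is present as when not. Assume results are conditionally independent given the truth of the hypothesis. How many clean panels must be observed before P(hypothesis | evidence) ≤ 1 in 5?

11

Prior odds: 0.85 ÷ 0.15 = 17/3.
Likelihood ratio per clean panel = 0.75.
Target odds: 0.2 ÷ 0.8 = 0.25.
Need (17/3) × 0.75ⁿ ≤ 0.25, i.e. 0.75ⁿ ≤ 3/68.
0.75¹⁰ = 59049/1048576 is still above 3/68 but 0.75¹¹ = 177147/4194304 is at or below it, so n = 11.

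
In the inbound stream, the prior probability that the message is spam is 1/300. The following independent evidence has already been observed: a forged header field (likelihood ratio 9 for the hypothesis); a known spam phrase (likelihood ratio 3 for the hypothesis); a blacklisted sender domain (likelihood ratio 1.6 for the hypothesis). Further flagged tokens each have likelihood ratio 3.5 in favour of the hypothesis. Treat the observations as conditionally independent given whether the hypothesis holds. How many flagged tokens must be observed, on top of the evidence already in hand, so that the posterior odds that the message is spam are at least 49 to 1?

5

Prior odds = (1/300)/(299/300) = 1/299.
Combined Bayes factor of the evidence already in hand = 9 × 3 × 1.6 = 43.2.
Odds after that evidence = (1/299) × 43.2 = 216/1495.
Target odds = 49.
Need 3.5ⁿ ≥ 49 ÷ (216/1495) = 73255/216.
3.5⁴ = 150.0625 falls short of 73255/216 but 3.5⁵ = 525.21875 reaches it, so n = 5.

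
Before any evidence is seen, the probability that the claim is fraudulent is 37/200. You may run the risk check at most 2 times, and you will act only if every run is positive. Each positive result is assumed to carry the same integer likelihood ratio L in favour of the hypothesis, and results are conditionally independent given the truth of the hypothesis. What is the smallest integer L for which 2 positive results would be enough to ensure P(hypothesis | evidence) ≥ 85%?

Prior odds = 0.185/0.815 = 37/163.
Target odds = 0.85/0.15 = 17/3.
Need L² ≥ 17/3 ÷ (37/163) = 2771/111.
4² = 16 < 2771/111 ≤ 25 = 5², so L = 5.

5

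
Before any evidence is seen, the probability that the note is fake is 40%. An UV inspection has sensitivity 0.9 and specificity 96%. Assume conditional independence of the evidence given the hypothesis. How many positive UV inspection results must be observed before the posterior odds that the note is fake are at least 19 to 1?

Prior odds: 0.4 ÷ 0.6 = 2/3.
False-positive rate = 1 − 0.96 = 0.04; likelihood ratio of a positive = 0.9/0.04 = 22.5.
Target odds = 19.
Require 22.5ⁿ ≥ 19 ÷ (2/3) = 28.5.
22.5¹ = 22.5 falls short of 28.5 but 22.5² = 506.25 reaches it, so n = 2.

2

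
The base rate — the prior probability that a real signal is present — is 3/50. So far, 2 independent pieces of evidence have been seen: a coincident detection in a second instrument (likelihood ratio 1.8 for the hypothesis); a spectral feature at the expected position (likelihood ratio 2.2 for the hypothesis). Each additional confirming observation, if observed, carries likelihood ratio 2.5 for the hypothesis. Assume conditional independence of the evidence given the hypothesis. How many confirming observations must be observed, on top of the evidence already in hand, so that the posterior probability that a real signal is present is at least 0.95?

5

Prior odds = 0.06/0.94 = 3/47.
Combined Bayes factor of the evidence already in hand = 1.8 × 2.2 = 3.96.
Odds after that evidence = (3/47) × 3.96 = 297/1175.
Target odds = 0.95/0.05 = 19.
Need 2.5ⁿ ≥ 19 ÷ (297/1175) = 22325/297.
2.5⁴ = 39.0625 falls short of 22325/297 but 2.5⁵ = 97.65625 reaches it, so n = 5.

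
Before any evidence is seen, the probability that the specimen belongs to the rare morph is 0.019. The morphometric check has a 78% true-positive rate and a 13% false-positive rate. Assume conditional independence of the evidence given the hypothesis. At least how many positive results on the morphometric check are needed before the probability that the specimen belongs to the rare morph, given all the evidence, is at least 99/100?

5

Prior odds: 0.019 ÷ 0.981 = 19/981.
Likelihood ratio of a positive result = 0.78/0.13 = 6.
Target odds: 0.99 ÷ 0.01 = 99.
Need (19/981) × 6ⁿ ≥ 99, i.e. 6ⁿ ≥ 97119/19.
6⁴ = 1296 falls short of 97119/19 but 6⁵ = 7776 reaches it, so n = 5.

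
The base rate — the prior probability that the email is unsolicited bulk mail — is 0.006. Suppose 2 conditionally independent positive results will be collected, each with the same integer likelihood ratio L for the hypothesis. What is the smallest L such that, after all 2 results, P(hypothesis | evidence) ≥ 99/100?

Prior odds = 0.006/0.994 = 3/497.
Target odds = 0.99/0.01 = 99.
Need L² ≥ 99 ÷ (3/497) = 16401.
128² = 16384 < 16401 ≤ 16641 = 129², so L = 129.

129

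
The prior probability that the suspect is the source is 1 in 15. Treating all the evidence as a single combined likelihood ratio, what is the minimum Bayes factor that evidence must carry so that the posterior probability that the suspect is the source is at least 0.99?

Prior odds = (1/15)/(14/15) = 1/14.
Target odds = 0.99/0.01 = 99.
Required Bayes factor = 99 ÷ (1/14) = 1386.

1386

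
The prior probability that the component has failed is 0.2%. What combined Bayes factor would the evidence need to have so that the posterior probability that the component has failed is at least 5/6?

Prior odds = 0.002/0.998 = 1/499.
Target odds = (5/6)/(1/6) = 5.
Required Bayes factor = 5 ÷ (1/499) = 2495.

2495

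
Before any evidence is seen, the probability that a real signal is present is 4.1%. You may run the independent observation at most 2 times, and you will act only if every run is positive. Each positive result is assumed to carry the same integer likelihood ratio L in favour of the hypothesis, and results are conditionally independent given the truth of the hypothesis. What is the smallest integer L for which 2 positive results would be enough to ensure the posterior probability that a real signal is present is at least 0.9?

15

Prior odds = 0.041/0.959 = 41/959.
Target odds = 0.9/0.1 = 9.
Need L² ≥ 9 ÷ (41/959) = 8631/41.
14² = 196 < 8631/41 ≤ 225 = 15², so L = 15.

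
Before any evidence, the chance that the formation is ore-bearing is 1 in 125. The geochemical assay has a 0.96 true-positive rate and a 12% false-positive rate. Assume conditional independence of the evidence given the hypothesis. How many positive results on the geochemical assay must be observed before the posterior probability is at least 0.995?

5

Prior odds = 0.008/0.992 = 1/124.
Likelihood ratio of a positive result = 0.96/0.12 = 8.
Target posterior odds = 0.995/0.005 = 199.
Require 8ⁿ ≥ 199 ÷ (1/124) = 24676.
8⁴ = 4096 falls short of 24676 but 8⁵ = 32768 reaches it, so n = 5.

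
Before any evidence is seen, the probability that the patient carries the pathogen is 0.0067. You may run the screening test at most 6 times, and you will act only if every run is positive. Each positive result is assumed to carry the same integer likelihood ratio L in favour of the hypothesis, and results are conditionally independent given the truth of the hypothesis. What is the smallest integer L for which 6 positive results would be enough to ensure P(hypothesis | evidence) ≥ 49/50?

5

Prior odds = 0.0067/0.9933 = 67/9933.
Target odds = 0.98/0.02 = 49.
Need L⁶ ≥ 49 ÷ (67/9933) = 486717/67.
4⁶ = 4096 < 486717/67 ≤ 15625 = 5⁶, so L = 5.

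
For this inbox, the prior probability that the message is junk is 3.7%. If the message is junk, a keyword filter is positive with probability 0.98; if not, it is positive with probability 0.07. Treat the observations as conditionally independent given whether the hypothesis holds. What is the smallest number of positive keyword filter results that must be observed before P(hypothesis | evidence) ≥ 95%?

3

Prior odds = 0.037/0.963 = 37/963.
Likelihood ratio of a positive = 0.98/0.07 = 14.
Target posterior odds = 0.95/0.05 = 19.
Require 14ⁿ ≥ 19 ÷ (37/963) = 18297/37.
14² = 196 falls short of 18297/37 but 14³ = 2744 reaches it, so n = 3.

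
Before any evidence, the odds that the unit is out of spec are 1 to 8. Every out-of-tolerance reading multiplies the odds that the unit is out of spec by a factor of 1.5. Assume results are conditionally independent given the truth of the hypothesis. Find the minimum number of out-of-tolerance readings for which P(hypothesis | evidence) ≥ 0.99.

Prior odds = 0.125.
Likelihood ratio per out-of-tolerance reading = 1.5.
Target odds: 0.99 ÷ 0.01 = 99.
Need 0.125 × 1.5ⁿ ≥ 99, i.e. 1.5ⁿ ≥ 792.
1.5¹⁶ = 43046721/65536 falls short of 792 but 1.5¹⁷ = 129140163/131072 reaches it, so n = 17.

17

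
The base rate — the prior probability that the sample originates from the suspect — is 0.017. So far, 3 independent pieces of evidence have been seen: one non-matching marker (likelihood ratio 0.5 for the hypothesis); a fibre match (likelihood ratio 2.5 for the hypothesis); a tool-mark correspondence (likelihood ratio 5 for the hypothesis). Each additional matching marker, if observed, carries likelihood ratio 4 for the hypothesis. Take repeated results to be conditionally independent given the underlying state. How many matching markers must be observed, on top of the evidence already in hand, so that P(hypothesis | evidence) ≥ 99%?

Prior odds = 0.017/0.983 = 17/983.
Combined Bayes factor of the evidence already in hand = 0.5 × 2.5 × 5 = 6.25.
Odds after that evidence = (17/983) × 6.25 = 425/3932.
Target odds = 0.99/0.01 = 99.
Need 4ⁿ ≥ 99 ÷ (425/3932) = 389268/425.
4⁴ = 256 falls short of 389268/425 but 4⁵ = 1024 reaches it, so n = 5.

5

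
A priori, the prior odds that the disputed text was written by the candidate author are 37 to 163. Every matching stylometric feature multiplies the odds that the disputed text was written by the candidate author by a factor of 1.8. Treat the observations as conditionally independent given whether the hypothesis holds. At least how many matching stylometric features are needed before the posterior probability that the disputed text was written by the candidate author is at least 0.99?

Prior odds = 37/163.
Likelihood ratio per matching stylometric feature = 1.8.
Target odds: 0.99 ÷ 0.01 = 99.
Need (37/163) × 1.8ⁿ ≥ 99, i.e. 1.8ⁿ ≥ 16137/37.
1.8¹⁰ ≈357.047 falls short of 16137/37 but 1.8¹¹ ≈642.684 reaches it, so n = 11.

11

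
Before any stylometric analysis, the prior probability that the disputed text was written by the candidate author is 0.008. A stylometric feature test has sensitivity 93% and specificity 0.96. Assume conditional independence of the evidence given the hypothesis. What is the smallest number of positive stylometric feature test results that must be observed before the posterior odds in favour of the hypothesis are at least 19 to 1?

Prior odds: 0.008 ÷ 0.992 = 1/124.
False-positive rate = 1 − 0.96 = 0.04; likelihood ratio of a positive = 0.93/0.04 = 23.25.
Target odds = 19.
Need (1/124) × 23.25ⁿ ≥ 19, i.e. 23.25ⁿ ≥ 2356.
23.25² = 540.5625 falls short of 2356 but 23.25³ = 804357/64 reaches it, so n = 3.

3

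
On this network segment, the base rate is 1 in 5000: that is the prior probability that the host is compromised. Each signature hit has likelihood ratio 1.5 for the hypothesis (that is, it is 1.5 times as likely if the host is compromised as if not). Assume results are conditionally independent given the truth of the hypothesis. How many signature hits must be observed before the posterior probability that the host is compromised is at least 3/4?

Prior odds: 0.0002 ÷ 0.9998 = 1/4999.
Likelihood ratio per signature hit = 1.5.
Target posterior odds = 0.75/0.25 = 3.
Need (1/4999) × 1.5ⁿ ≥ 3, i.e. 1.5ⁿ ≥ 14997.
1.5²³ ≈11222.7 falls short of 14997 but 1.5²⁴ ≈16834.1 reaches it, so n = 24.

24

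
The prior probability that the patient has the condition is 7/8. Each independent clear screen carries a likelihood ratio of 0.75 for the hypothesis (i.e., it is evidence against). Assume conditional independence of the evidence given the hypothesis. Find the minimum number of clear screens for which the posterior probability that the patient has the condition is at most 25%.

11

Prior odds = 0.875/0.125 = 7.
Likelihood ratio per clear screen = 0.75.
Target posterior odds = 0.25/0.75 = 1/3.
Require 0.75ⁿ ≤ 1/3 ÷ 7 = 1/21.
0.75¹⁰ = 59049/1048576 is still above 1/21 but 0.75¹¹ = 177147/4194304 is at or below it, so n = 11.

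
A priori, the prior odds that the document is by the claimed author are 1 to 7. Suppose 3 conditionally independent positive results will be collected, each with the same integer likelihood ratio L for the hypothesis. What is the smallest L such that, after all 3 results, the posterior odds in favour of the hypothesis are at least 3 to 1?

3

Prior odds = 1/7.
Target odds = 3.
Need L³ ≥ 3 ÷ (1/7) = 21.
2³ = 8 < 21 ≤ 27 = 3³, so L = 3.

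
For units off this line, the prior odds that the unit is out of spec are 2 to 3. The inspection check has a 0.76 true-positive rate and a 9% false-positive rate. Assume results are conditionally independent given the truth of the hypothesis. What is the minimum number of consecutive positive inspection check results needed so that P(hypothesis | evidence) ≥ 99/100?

Prior odds = 2/3.
Likelihood ratio of a positive result = 0.76/0.09 = 76/9.
Target odds: 0.99 ÷ 0.01 = 99.
Require (76/9)ⁿ ≥ 99 ÷ (2/3) = 148.5.
(76/9)² = 5776/81 falls short of 148.5 but (76/9)³ = 438976/729 reaches it, so n = 3.

3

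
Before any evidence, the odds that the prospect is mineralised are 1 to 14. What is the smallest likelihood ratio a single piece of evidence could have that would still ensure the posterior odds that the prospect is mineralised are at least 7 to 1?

98

Prior odds = 1/14.
Target odds = 7.
Required Bayes factor = 7 ÷ (1/14) = 98.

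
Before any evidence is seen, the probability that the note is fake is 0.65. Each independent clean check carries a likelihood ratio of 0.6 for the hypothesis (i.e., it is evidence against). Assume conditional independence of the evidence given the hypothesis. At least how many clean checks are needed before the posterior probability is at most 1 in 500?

Prior odds: 0.65 ÷ 0.35 = 13/7.
Likelihood ratio per clean check = 0.6.
Target odds: 0.002 ÷ 0.998 = 1/499.
Require 0.6ⁿ ≤ 1/499 ÷ (13/7) = 7/6487.
0.6¹³ ≈0.00130607 is still above 7/6487 but 0.6¹⁴ ≈0.000783642 is at or below it, so n = 14.

14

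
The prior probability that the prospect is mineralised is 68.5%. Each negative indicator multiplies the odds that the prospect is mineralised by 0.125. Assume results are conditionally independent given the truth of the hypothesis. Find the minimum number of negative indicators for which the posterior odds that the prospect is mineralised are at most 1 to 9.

2

Prior odds: 0.685 ÷ 0.315 = 137/63.
Likelihood ratio per negative indicator = 0.125.
Target odds = 1/9.
Require 0.125ⁿ ≤ 1/9 ÷ (137/63) = 7/137.
0.125¹ = 0.125 is still above 7/137 but 0.125² = 0.015625 is at or below it, so n = 2.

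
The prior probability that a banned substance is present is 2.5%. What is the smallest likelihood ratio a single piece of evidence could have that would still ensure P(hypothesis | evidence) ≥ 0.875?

273

Prior odds = 0.025/0.975 = 1/39.
Target odds = 0.875/0.125 = 7.
Required Bayes factor = 7 ÷ (1/39) = 273.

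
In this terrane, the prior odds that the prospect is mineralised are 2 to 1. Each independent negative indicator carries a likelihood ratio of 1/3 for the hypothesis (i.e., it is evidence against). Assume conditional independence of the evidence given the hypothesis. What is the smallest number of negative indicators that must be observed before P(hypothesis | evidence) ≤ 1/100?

Prior odds = 2.
Likelihood ratio per negative indicator = 1/3.
Target odds: 0.01 ÷ 0.99 = 1/99.
Need 2 × (1/3)ⁿ ≤ 1/99, i.e. (1/3)ⁿ ≤ 1/198.
(1/3)⁴ = 1/81 is still above 1/198 but (1/3)⁵ = 1/243 is at or below it, so n = 5.

5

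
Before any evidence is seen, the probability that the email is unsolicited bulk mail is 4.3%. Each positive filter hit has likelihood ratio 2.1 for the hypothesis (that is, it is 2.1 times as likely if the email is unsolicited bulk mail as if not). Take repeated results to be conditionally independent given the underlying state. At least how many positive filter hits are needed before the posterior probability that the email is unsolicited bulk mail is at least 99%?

11

Prior odds = 0.043/0.957 = 43/957.
Likelihood ratio per positive filter hit = 2.1.
Target posterior odds = 0.99/0.01 = 99.
Need (43/957) × 2.1ⁿ ≥ 99, i.e. 2.1ⁿ ≥ 94743/43.
2.1¹⁰ ≈1667.99 falls short of 94743/43 but 2.1¹¹ ≈3502.78 reaches it, so n = 11.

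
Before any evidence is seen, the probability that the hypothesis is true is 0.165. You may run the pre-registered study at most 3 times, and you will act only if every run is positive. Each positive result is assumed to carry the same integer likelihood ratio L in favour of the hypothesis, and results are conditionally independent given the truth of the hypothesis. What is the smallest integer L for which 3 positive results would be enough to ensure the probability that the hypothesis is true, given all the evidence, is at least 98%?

Prior odds = 0.165/0.835 = 33/167.
Target odds = 0.98/0.02 = 49.
Need L³ ≥ 49 ÷ (33/167) = 8183/33.
6³ = 216 < 8183/33 ≤ 343 = 7³, so L = 7.

7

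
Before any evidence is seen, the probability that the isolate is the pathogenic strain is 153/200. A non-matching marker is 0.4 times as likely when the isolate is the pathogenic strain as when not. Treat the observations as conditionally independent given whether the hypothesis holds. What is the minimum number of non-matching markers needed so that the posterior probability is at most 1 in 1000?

Prior odds: 0.765 ÷ 0.235 = 153/47.
Likelihood ratio per non-matching marker = 0.4.
Target odds: 0.001 ÷ 0.999 = 1/999.
Need (153/47) × 0.4ⁿ ≤ 1/999, i.e. 0.4ⁿ ≤ 47/152847.
0.4⁸ = 256/390625 is still above 47/152847 but 0.4⁹ = 512/1953125 is at or below it, so n = 9.

9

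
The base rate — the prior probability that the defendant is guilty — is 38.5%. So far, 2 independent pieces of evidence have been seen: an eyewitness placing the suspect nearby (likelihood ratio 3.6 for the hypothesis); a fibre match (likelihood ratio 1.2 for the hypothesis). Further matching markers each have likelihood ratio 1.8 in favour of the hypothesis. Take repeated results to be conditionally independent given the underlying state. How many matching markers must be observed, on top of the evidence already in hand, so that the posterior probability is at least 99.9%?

11

Prior odds = 0.385/0.615 = 77/123.
Combined Bayes factor of the evidence already in hand = 3.6 × 1.2 = 4.32.
Odds after that evidence = (77/123) × 4.32 = 2772/1025.
Target odds = 0.999/0.001 = 999.
Need 1.8ⁿ ≥ 999 ÷ (2772/1025) = 113775/308.
1.8¹⁰ ≈357.047 falls short of 113775/308 but 1.8¹¹ ≈642.684 reaches it, so n = 11.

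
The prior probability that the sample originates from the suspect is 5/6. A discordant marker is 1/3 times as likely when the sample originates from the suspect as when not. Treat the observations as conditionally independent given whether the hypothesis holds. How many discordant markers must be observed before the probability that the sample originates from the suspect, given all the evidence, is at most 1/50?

6

Prior odds = (5/6)/(1/6) = 5.
Likelihood ratio per discordant marker = 1/3.
Target odds: 0.02 ÷ 0.98 = 1/49.
Require (1/3)ⁿ ≤ 1/49 ÷ 5 = 1/245.
(1/3)⁵ = 1/243 is still above 1/245 but (1/3)⁶ = 1/729 is at or below it, so n = 6.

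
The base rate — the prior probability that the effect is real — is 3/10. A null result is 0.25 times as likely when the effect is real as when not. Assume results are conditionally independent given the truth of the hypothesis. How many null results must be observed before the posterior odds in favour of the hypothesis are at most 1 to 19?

2

Prior odds: 0.3 ÷ 0.7 = 3/7.
Likelihood ratio per null result = 0.25.
Target odds = 1/19.
Require 0.25ⁿ ≤ 1/19 ÷ (3/7) = 7/57.
0.25¹ = 0.25 is still above 7/57 but 0.25² = 0.0625 is at or below it, so n = 2.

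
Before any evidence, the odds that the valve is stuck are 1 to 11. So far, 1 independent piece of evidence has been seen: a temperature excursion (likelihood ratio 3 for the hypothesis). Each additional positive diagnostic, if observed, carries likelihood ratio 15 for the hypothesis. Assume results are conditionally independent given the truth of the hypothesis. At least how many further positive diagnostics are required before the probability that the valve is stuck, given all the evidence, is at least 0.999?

4

Prior odds = 1/11.
Bayes factor of the evidence already in hand = 3.
Odds after that evidence = (1/11) × 3 = 3/11.
Target odds = 0.999/0.001 = 999.
Need 15ⁿ ≥ 999 ÷ (3/11) = 3663.
15³ = 3375 falls short of 3663 but 15⁴ = 50625 reaches it, so n = 4.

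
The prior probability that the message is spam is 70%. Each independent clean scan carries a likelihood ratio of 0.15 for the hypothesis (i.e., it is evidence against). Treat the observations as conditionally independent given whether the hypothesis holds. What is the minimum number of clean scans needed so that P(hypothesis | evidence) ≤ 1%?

3

Prior odds: 0.7 ÷ 0.3 = 7/3.
Likelihood ratio per clean scan = 0.15.
Target posterior odds = 0.01/0.99 = 1/99.
Need (7/3) × 0.15ⁿ ≤ 1/99, i.e. 0.15ⁿ ≤ 1/231.
0.15² = 0.0225 is still above 1/231 but 0.15³ = 0.003375 is at or below it, so n = 3.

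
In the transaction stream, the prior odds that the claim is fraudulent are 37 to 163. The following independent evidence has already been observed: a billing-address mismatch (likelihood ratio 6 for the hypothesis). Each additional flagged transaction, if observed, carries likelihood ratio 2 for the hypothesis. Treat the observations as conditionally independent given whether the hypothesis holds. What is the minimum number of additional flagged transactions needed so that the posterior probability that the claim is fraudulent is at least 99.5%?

Prior odds = 37/163.
Bayes factor of the evidence already in hand = 6.
Odds after that evidence = (37/163) × 6 = 222/163.
Target odds = 0.995/0.005 = 199.
Need 2ⁿ ≥ 199 ÷ (222/163) = 32437/222.
2⁷ = 128 falls short of 32437/222 but 2⁸ = 256 reaches it, so n = 8.

8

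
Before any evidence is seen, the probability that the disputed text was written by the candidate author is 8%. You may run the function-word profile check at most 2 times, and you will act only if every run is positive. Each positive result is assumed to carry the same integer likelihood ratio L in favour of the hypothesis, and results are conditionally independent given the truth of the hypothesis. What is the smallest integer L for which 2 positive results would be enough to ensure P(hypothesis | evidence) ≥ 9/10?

11

Prior odds = 0.08/0.92 = 2/23.
Target odds = 0.9/0.1 = 9.
Need L² ≥ 9 ÷ (2/23) = 103.5.
10² = 100 < 103.5 ≤ 121 = 11², so L = 11.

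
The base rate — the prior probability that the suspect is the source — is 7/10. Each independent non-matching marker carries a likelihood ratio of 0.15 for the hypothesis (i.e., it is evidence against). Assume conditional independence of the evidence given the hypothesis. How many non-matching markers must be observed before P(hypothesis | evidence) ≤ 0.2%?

Prior odds: 0.7 ÷ 0.3 = 7/3.
Likelihood ratio per non-matching marker = 0.15.
Target posterior odds = 0.002/0.998 = 1/499.
Require 0.15ⁿ ≤ 1/499 ÷ (7/3) = 3/3493.
0.15³ = 0.003375 is still above 3/3493 but 0.15⁴ = 81/160000 is at or below it, so n = 4.

4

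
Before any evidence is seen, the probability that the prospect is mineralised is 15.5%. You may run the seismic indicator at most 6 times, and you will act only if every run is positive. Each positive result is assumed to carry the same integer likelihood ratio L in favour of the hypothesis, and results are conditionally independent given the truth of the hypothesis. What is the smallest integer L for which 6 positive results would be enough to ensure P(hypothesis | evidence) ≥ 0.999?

Prior odds = 0.155/0.845 = 31/169.
Target odds = 0.999/0.001 = 999.
Need L⁶ ≥ 999 ÷ (31/169) = 168831/31.
4⁶ = 4096 < 168831/31 ≤ 15625 = 5⁶, so L = 5.

5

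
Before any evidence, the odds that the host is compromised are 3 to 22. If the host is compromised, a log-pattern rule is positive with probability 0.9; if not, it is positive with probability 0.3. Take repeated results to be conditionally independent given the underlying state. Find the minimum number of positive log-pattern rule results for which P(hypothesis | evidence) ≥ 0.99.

6

Prior odds = 3/22.
Likelihood ratio of a positive = 0.9/0.3 = 3.
Target posterior odds = 0.99/0.01 = 99.
Require 3ⁿ ≥ 99 ÷ (3/22) = 726.
3⁵ = 243 falls short of 726 but 3⁶ = 729 reaches it, so n = 6.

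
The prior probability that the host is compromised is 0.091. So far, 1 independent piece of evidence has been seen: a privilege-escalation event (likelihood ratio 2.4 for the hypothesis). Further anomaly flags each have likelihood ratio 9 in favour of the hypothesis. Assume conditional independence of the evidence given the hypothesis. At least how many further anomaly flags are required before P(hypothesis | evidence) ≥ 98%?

3

Prior odds = 0.091/0.909 = 91/909.
Bayes factor of the evidence already in hand = 2.4.
Odds after that evidence = (91/909) × 2.4 = 364/1515.
Target odds = 0.98/0.02 = 49.
Need 9ⁿ ≥ 49 ÷ (364/1515) = 10605/52.
9² = 81 falls short of 10605/52 but 9³ = 729 reaches it, so n = 3.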